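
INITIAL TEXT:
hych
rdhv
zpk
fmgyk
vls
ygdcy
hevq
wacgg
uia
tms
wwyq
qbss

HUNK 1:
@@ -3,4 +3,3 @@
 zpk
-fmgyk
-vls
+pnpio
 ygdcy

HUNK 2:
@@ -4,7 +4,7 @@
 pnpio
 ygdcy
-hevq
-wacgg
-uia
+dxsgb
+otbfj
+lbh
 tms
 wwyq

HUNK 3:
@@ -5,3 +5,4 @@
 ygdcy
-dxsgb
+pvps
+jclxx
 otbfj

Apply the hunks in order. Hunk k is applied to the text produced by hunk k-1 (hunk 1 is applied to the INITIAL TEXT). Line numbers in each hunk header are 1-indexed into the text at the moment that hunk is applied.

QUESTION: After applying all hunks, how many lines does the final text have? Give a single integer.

Answer: 12

Derivation:
Hunk 1: at line 3 remove [fmgyk,vls] add [pnpio] -> 11 lines: hych rdhv zpk pnpio ygdcy hevq wacgg uia tms wwyq qbss
Hunk 2: at line 4 remove [hevq,wacgg,uia] add [dxsgb,otbfj,lbh] -> 11 lines: hych rdhv zpk pnpio ygdcy dxsgb otbfj lbh tms wwyq qbss
Hunk 3: at line 5 remove [dxsgb] add [pvps,jclxx] -> 12 lines: hych rdhv zpk pnpio ygdcy pvps jclxx otbfj lbh tms wwyq qbss
Final line count: 12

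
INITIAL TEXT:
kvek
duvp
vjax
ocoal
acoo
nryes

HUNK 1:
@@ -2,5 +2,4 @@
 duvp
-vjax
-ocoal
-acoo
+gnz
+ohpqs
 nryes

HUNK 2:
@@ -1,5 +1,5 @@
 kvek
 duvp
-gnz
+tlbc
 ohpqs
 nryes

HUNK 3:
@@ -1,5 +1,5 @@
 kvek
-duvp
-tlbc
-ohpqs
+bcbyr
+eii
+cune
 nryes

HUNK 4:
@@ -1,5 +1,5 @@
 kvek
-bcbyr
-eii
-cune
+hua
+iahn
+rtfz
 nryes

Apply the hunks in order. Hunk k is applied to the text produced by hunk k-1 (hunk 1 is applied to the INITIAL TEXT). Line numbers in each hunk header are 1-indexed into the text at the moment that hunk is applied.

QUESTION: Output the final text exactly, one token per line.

Answer: kvek
hua
iahn
rtfz
nryes

Derivation:
Hunk 1: at line 2 remove [vjax,ocoal,acoo] add [gnz,ohpqs] -> 5 lines: kvek duvp gnz ohpqs nryes
Hunk 2: at line 1 remove [gnz] add [tlbc] -> 5 lines: kvek duvp tlbc ohpqs nryes
Hunk 3: at line 1 remove [duvp,tlbc,ohpqs] add [bcbyr,eii,cune] -> 5 lines: kvek bcbyr eii cune nryes
Hunk 4: at line 1 remove [bcbyr,eii,cune] add [hua,iahn,rtfz] -> 5 lines: kvek hua iahn rtfz nryes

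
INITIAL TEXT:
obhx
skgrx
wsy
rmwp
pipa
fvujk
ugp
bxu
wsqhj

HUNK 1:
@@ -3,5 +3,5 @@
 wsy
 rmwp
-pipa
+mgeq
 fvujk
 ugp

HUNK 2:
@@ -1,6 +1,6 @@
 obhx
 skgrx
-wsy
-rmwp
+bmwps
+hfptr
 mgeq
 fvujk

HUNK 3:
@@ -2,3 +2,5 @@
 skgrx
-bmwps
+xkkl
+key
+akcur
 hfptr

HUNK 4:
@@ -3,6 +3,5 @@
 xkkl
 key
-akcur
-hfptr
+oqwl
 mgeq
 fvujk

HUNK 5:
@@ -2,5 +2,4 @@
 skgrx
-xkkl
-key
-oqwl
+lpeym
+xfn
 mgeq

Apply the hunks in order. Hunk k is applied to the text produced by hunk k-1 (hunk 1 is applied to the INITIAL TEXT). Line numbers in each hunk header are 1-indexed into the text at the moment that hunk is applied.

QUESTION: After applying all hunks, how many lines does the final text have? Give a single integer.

Answer: 9

Derivation:
Hunk 1: at line 3 remove [pipa] add [mgeq] -> 9 lines: obhx skgrx wsy rmwp mgeq fvujk ugp bxu wsqhj
Hunk 2: at line 1 remove [wsy,rmwp] add [bmwps,hfptr] -> 9 lines: obhx skgrx bmwps hfptr mgeq fvujk ugp bxu wsqhj
Hunk 3: at line 2 remove [bmwps] add [xkkl,key,akcur] -> 11 lines: obhx skgrx xkkl key akcur hfptr mgeq fvujk ugp bxu wsqhj
Hunk 4: at line 3 remove [akcur,hfptr] add [oqwl] -> 10 lines: obhx skgrx xkkl key oqwl mgeq fvujk ugp bxu wsqhj
Hunk 5: at line 2 remove [xkkl,key,oqwl] add [lpeym,xfn] -> 9 lines: obhx skgrx lpeym xfn mgeq fvujk ugp bxu wsqhj
Final line count: 9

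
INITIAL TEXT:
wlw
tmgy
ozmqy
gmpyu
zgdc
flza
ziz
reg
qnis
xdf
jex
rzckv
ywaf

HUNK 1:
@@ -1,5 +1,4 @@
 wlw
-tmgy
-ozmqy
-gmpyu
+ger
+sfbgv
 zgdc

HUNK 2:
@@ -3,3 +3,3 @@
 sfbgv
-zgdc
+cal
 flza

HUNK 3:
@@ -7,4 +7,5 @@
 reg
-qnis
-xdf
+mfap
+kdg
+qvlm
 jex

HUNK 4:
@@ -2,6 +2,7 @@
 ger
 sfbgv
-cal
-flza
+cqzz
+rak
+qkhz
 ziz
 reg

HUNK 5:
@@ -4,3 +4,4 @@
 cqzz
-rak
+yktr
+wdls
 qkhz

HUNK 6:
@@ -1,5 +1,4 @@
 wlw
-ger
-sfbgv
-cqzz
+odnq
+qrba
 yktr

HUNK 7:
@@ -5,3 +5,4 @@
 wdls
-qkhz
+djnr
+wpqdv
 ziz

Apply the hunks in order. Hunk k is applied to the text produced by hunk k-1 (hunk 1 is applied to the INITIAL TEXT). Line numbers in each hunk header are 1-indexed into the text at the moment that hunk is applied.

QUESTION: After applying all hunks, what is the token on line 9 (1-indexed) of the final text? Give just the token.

Hunk 1: at line 1 remove [tmgy,ozmqy,gmpyu] add [ger,sfbgv] -> 12 lines: wlw ger sfbgv zgdc flza ziz reg qnis xdf jex rzckv ywaf
Hunk 2: at line 3 remove [zgdc] add [cal] -> 12 lines: wlw ger sfbgv cal flza ziz reg qnis xdf jex rzckv ywaf
Hunk 3: at line 7 remove [qnis,xdf] add [mfap,kdg,qvlm] -> 13 lines: wlw ger sfbgv cal flza ziz reg mfap kdg qvlm jex rzckv ywaf
Hunk 4: at line 2 remove [cal,flza] add [cqzz,rak,qkhz] -> 14 lines: wlw ger sfbgv cqzz rak qkhz ziz reg mfap kdg qvlm jex rzckv ywaf
Hunk 5: at line 4 remove [rak] add [yktr,wdls] -> 15 lines: wlw ger sfbgv cqzz yktr wdls qkhz ziz reg mfap kdg qvlm jex rzckv ywaf
Hunk 6: at line 1 remove [ger,sfbgv,cqzz] add [odnq,qrba] -> 14 lines: wlw odnq qrba yktr wdls qkhz ziz reg mfap kdg qvlm jex rzckv ywaf
Hunk 7: at line 5 remove [qkhz] add [djnr,wpqdv] -> 15 lines: wlw odnq qrba yktr wdls djnr wpqdv ziz reg mfap kdg qvlm jex rzckv ywaf
Final line 9: reg

Answer: reg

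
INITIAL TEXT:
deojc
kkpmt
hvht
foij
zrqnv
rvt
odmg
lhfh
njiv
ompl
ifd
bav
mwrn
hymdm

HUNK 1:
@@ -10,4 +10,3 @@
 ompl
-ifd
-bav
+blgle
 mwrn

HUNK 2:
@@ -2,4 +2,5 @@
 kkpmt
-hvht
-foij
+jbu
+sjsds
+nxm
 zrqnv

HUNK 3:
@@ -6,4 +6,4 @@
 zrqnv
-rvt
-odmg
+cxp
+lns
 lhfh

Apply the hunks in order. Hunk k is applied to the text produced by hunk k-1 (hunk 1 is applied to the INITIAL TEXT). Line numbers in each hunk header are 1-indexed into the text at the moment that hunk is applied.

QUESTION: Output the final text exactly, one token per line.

Answer: deojc
kkpmt
jbu
sjsds
nxm
zrqnv
cxp
lns
lhfh
njiv
ompl
blgle
mwrn
hymdm

Derivation:
Hunk 1: at line 10 remove [ifd,bav] add [blgle] -> 13 lines: deojc kkpmt hvht foij zrqnv rvt odmg lhfh njiv ompl blgle mwrn hymdm
Hunk 2: at line 2 remove [hvht,foij] add [jbu,sjsds,nxm] -> 14 lines: deojc kkpmt jbu sjsds nxm zrqnv rvt odmg lhfh njiv ompl blgle mwrn hymdm
Hunk 3: at line 6 remove [rvt,odmg] add [cxp,lns] -> 14 lines: deojc kkpmt jbu sjsds nxm zrqnv cxp lns lhfh njiv ompl blgle mwrn hymdm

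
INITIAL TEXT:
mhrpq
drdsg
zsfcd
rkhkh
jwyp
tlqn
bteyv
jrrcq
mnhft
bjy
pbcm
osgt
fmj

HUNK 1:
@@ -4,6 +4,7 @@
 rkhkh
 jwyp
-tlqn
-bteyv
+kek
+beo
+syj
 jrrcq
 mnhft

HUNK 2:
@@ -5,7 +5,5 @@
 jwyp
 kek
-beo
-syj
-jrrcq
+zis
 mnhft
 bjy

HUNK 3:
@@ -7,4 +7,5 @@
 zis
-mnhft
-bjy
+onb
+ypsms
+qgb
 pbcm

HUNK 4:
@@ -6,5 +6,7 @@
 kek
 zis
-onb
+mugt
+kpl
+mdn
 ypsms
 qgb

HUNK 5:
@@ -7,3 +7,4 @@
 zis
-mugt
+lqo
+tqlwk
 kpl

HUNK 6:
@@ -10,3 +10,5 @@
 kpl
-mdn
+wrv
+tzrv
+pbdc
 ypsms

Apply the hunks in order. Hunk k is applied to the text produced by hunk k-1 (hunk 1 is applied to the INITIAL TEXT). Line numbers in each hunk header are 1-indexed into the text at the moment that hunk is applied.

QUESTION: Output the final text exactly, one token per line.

Hunk 1: at line 4 remove [tlqn,bteyv] add [kek,beo,syj] -> 14 lines: mhrpq drdsg zsfcd rkhkh jwyp kek beo syj jrrcq mnhft bjy pbcm osgt fmj
Hunk 2: at line 5 remove [beo,syj,jrrcq] add [zis] -> 12 lines: mhrpq drdsg zsfcd rkhkh jwyp kek zis mnhft bjy pbcm osgt fmj
Hunk 3: at line 7 remove [mnhft,bjy] add [onb,ypsms,qgb] -> 13 lines: mhrpq drdsg zsfcd rkhkh jwyp kek zis onb ypsms qgb pbcm osgt fmj
Hunk 4: at line 6 remove [onb] add [mugt,kpl,mdn] -> 15 lines: mhrpq drdsg zsfcd rkhkh jwyp kek zis mugt kpl mdn ypsms qgb pbcm osgt fmj
Hunk 5: at line 7 remove [mugt] add [lqo,tqlwk] -> 16 lines: mhrpq drdsg zsfcd rkhkh jwyp kek zis lqo tqlwk kpl mdn ypsms qgb pbcm osgt fmj
Hunk 6: at line 10 remove [mdn] add [wrv,tzrv,pbdc] -> 18 lines: mhrpq drdsg zsfcd rkhkh jwyp kek zis lqo tqlwk kpl wrv tzrv pbdc ypsms qgb pbcm osgt fmj

Answer: mhrpq
drdsg
zsfcd
rkhkh
jwyp
kek
zis
lqo
tqlwk
kpl
wrv
tzrv
pbdc
ypsms
qgb
pbcm
osgt
fmj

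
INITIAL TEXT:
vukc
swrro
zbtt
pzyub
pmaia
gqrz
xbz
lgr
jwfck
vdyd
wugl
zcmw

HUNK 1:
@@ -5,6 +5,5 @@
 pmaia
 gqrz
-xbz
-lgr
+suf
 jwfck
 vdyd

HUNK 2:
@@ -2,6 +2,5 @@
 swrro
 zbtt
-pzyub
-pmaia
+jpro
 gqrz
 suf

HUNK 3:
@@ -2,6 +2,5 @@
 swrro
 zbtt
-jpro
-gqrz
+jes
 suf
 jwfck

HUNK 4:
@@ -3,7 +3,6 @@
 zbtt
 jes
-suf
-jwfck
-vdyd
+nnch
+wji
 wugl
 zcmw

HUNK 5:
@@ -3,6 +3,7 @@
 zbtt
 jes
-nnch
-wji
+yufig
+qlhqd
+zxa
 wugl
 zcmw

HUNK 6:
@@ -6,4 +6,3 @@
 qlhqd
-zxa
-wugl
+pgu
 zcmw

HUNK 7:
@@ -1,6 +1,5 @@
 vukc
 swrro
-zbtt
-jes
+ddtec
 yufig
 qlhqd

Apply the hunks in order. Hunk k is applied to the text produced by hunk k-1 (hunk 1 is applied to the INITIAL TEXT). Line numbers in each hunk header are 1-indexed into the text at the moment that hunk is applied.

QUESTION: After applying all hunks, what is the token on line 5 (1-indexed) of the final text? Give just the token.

Hunk 1: at line 5 remove [xbz,lgr] add [suf] -> 11 lines: vukc swrro zbtt pzyub pmaia gqrz suf jwfck vdyd wugl zcmw
Hunk 2: at line 2 remove [pzyub,pmaia] add [jpro] -> 10 lines: vukc swrro zbtt jpro gqrz suf jwfck vdyd wugl zcmw
Hunk 3: at line 2 remove [jpro,gqrz] add [jes] -> 9 lines: vukc swrro zbtt jes suf jwfck vdyd wugl zcmw
Hunk 4: at line 3 remove [suf,jwfck,vdyd] add [nnch,wji] -> 8 lines: vukc swrro zbtt jes nnch wji wugl zcmw
Hunk 5: at line 3 remove [nnch,wji] add [yufig,qlhqd,zxa] -> 9 lines: vukc swrro zbtt jes yufig qlhqd zxa wugl zcmw
Hunk 6: at line 6 remove [zxa,wugl] add [pgu] -> 8 lines: vukc swrro zbtt jes yufig qlhqd pgu zcmw
Hunk 7: at line 1 remove [zbtt,jes] add [ddtec] -> 7 lines: vukc swrro ddtec yufig qlhqd pgu zcmw
Final line 5: qlhqd

Answer: qlhqd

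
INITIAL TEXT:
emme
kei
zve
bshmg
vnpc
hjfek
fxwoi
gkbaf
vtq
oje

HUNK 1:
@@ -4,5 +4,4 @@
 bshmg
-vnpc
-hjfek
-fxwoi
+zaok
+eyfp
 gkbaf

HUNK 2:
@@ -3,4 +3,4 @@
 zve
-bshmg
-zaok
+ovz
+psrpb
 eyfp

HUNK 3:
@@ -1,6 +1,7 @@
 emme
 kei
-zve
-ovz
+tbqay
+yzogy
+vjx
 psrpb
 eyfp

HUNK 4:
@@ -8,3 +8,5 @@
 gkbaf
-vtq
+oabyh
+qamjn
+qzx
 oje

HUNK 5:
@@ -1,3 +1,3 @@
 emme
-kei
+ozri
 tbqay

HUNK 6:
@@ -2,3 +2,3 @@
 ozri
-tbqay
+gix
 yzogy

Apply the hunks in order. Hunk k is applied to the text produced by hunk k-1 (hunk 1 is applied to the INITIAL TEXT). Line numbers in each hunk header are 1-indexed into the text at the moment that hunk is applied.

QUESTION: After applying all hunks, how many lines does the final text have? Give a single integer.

Answer: 12

Derivation:
Hunk 1: at line 4 remove [vnpc,hjfek,fxwoi] add [zaok,eyfp] -> 9 lines: emme kei zve bshmg zaok eyfp gkbaf vtq oje
Hunk 2: at line 3 remove [bshmg,zaok] add [ovz,psrpb] -> 9 lines: emme kei zve ovz psrpb eyfp gkbaf vtq oje
Hunk 3: at line 1 remove [zve,ovz] add [tbqay,yzogy,vjx] -> 10 lines: emme kei tbqay yzogy vjx psrpb eyfp gkbaf vtq oje
Hunk 4: at line 8 remove [vtq] add [oabyh,qamjn,qzx] -> 12 lines: emme kei tbqay yzogy vjx psrpb eyfp gkbaf oabyh qamjn qzx oje
Hunk 5: at line 1 remove [kei] add [ozri] -> 12 lines: emme ozri tbqay yzogy vjx psrpb eyfp gkbaf oabyh qamjn qzx oje
Hunk 6: at line 2 remove [tbqay] add [gix] -> 12 lines: emme ozri gix yzogy vjx psrpb eyfp gkbaf oabyh qamjn qzx oje
Final line count: 12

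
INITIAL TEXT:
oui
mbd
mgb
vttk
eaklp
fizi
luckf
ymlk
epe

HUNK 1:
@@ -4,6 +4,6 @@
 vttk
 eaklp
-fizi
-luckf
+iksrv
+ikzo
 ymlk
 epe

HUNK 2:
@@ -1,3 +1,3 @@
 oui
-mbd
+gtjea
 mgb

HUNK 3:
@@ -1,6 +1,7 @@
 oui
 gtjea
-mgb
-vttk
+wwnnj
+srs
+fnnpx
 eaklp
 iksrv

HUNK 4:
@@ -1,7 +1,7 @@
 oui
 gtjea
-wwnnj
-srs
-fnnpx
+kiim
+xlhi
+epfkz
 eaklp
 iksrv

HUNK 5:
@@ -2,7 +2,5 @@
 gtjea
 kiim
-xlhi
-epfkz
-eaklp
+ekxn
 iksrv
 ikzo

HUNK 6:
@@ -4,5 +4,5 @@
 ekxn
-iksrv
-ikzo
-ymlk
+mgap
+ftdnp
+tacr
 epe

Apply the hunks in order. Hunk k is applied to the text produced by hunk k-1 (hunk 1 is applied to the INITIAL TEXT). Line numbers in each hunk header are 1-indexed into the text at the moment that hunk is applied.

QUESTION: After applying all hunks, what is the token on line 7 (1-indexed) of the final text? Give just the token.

Hunk 1: at line 4 remove [fizi,luckf] add [iksrv,ikzo] -> 9 lines: oui mbd mgb vttk eaklp iksrv ikzo ymlk epe
Hunk 2: at line 1 remove [mbd] add [gtjea] -> 9 lines: oui gtjea mgb vttk eaklp iksrv ikzo ymlk epe
Hunk 3: at line 1 remove [mgb,vttk] add [wwnnj,srs,fnnpx] -> 10 lines: oui gtjea wwnnj srs fnnpx eaklp iksrv ikzo ymlk epe
Hunk 4: at line 1 remove [wwnnj,srs,fnnpx] add [kiim,xlhi,epfkz] -> 10 lines: oui gtjea kiim xlhi epfkz eaklp iksrv ikzo ymlk epe
Hunk 5: at line 2 remove [xlhi,epfkz,eaklp] add [ekxn] -> 8 lines: oui gtjea kiim ekxn iksrv ikzo ymlk epe
Hunk 6: at line 4 remove [iksrv,ikzo,ymlk] add [mgap,ftdnp,tacr] -> 8 lines: oui gtjea kiim ekxn mgap ftdnp tacr epe
Final line 7: tacr

Answer: tacr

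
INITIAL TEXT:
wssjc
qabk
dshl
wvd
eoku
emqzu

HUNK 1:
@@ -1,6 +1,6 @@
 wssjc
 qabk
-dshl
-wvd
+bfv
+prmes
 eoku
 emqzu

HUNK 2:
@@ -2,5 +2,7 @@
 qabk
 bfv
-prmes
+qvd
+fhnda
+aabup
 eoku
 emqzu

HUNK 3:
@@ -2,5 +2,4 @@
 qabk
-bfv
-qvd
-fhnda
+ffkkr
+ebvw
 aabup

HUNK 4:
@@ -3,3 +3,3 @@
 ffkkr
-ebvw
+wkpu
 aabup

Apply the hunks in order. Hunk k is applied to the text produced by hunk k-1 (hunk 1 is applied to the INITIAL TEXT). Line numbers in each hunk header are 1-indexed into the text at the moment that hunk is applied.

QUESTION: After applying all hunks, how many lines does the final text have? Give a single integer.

Hunk 1: at line 1 remove [dshl,wvd] add [bfv,prmes] -> 6 lines: wssjc qabk bfv prmes eoku emqzu
Hunk 2: at line 2 remove [prmes] add [qvd,fhnda,aabup] -> 8 lines: wssjc qabk bfv qvd fhnda aabup eoku emqzu
Hunk 3: at line 2 remove [bfv,qvd,fhnda] add [ffkkr,ebvw] -> 7 lines: wssjc qabk ffkkr ebvw aabup eoku emqzu
Hunk 4: at line 3 remove [ebvw] add [wkpu] -> 7 lines: wssjc qabk ffkkr wkpu aabup eoku emqzu
Final line count: 7

Answer: 7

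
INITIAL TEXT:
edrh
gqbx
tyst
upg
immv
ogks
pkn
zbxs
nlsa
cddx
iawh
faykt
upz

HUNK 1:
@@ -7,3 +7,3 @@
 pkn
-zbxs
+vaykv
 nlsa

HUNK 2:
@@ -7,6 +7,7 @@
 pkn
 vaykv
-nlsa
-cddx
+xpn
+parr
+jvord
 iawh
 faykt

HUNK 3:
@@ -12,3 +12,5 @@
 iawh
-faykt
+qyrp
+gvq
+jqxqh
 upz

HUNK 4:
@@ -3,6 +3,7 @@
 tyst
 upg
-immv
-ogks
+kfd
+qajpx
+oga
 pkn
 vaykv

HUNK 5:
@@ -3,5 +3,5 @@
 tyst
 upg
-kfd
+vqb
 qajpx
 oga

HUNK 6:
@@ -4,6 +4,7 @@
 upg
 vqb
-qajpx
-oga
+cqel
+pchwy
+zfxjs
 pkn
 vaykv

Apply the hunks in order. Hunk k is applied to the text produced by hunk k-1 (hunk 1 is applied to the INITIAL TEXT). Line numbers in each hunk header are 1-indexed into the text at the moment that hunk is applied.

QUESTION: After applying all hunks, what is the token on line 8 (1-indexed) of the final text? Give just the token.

Answer: zfxjs

Derivation:
Hunk 1: at line 7 remove [zbxs] add [vaykv] -> 13 lines: edrh gqbx tyst upg immv ogks pkn vaykv nlsa cddx iawh faykt upz
Hunk 2: at line 7 remove [nlsa,cddx] add [xpn,parr,jvord] -> 14 lines: edrh gqbx tyst upg immv ogks pkn vaykv xpn parr jvord iawh faykt upz
Hunk 3: at line 12 remove [faykt] add [qyrp,gvq,jqxqh] -> 16 lines: edrh gqbx tyst upg immv ogks pkn vaykv xpn parr jvord iawh qyrp gvq jqxqh upz
Hunk 4: at line 3 remove [immv,ogks] add [kfd,qajpx,oga] -> 17 lines: edrh gqbx tyst upg kfd qajpx oga pkn vaykv xpn parr jvord iawh qyrp gvq jqxqh upz
Hunk 5: at line 3 remove [kfd] add [vqb] -> 17 lines: edrh gqbx tyst upg vqb qajpx oga pkn vaykv xpn parr jvord iawh qyrp gvq jqxqh upz
Hunk 6: at line 4 remove [qajpx,oga] add [cqel,pchwy,zfxjs] -> 18 lines: edrh gqbx tyst upg vqb cqel pchwy zfxjs pkn vaykv xpn parr jvord iawh qyrp gvq jqxqh upz
Final line 8: zfxjs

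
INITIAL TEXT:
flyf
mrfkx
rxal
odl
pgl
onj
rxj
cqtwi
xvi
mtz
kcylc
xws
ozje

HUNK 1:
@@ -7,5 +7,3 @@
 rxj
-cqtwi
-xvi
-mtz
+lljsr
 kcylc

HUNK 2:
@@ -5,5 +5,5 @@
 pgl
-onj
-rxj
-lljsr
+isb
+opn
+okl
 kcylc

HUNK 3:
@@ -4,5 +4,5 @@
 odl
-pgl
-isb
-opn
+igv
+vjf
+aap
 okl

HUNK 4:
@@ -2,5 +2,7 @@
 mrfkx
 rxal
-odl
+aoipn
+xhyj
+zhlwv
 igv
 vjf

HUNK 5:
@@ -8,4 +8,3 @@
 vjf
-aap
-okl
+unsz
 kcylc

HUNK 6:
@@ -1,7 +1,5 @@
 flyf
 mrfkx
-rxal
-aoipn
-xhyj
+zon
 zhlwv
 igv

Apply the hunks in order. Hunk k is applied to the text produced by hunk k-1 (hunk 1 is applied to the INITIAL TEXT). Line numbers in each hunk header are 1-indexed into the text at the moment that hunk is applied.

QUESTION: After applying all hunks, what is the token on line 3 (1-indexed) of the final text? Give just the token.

Hunk 1: at line 7 remove [cqtwi,xvi,mtz] add [lljsr] -> 11 lines: flyf mrfkx rxal odl pgl onj rxj lljsr kcylc xws ozje
Hunk 2: at line 5 remove [onj,rxj,lljsr] add [isb,opn,okl] -> 11 lines: flyf mrfkx rxal odl pgl isb opn okl kcylc xws ozje
Hunk 3: at line 4 remove [pgl,isb,opn] add [igv,vjf,aap] -> 11 lines: flyf mrfkx rxal odl igv vjf aap okl kcylc xws ozje
Hunk 4: at line 2 remove [odl] add [aoipn,xhyj,zhlwv] -> 13 lines: flyf mrfkx rxal aoipn xhyj zhlwv igv vjf aap okl kcylc xws ozje
Hunk 5: at line 8 remove [aap,okl] add [unsz] -> 12 lines: flyf mrfkx rxal aoipn xhyj zhlwv igv vjf unsz kcylc xws ozje
Hunk 6: at line 1 remove [rxal,aoipn,xhyj] add [zon] -> 10 lines: flyf mrfkx zon zhlwv igv vjf unsz kcylc xws ozje
Final line 3: zon

Answer: zon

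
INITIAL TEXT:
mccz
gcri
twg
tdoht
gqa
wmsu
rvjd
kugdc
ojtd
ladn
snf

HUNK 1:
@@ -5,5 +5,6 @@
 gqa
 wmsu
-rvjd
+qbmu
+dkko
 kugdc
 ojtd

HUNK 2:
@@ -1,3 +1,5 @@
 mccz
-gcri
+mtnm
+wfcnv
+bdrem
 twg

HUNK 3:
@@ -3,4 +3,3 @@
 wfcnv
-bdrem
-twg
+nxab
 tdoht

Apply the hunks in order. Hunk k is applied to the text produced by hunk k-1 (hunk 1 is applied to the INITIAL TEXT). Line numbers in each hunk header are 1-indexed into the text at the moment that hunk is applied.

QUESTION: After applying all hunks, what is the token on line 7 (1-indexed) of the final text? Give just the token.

Answer: wmsu

Derivation:
Hunk 1: at line 5 remove [rvjd] add [qbmu,dkko] -> 12 lines: mccz gcri twg tdoht gqa wmsu qbmu dkko kugdc ojtd ladn snf
Hunk 2: at line 1 remove [gcri] add [mtnm,wfcnv,bdrem] -> 14 lines: mccz mtnm wfcnv bdrem twg tdoht gqa wmsu qbmu dkko kugdc ojtd ladn snf
Hunk 3: at line 3 remove [bdrem,twg] add [nxab] -> 13 lines: mccz mtnm wfcnv nxab tdoht gqa wmsu qbmu dkko kugdc ojtd ladn snf
Final line 7: wmsu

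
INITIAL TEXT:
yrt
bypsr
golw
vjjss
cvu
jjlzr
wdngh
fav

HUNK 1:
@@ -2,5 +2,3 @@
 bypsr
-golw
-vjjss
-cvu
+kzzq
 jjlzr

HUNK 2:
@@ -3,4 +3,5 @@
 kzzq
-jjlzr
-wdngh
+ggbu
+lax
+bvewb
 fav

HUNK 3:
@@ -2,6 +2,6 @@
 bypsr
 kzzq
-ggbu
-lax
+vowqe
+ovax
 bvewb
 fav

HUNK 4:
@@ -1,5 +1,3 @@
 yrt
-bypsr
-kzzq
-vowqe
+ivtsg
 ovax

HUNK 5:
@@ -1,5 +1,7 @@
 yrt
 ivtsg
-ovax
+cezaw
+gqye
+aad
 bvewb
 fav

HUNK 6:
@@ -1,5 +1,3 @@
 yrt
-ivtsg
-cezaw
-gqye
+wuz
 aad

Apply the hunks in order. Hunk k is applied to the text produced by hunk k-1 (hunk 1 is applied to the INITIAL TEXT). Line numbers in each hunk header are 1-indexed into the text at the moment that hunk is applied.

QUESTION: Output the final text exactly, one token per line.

Hunk 1: at line 2 remove [golw,vjjss,cvu] add [kzzq] -> 6 lines: yrt bypsr kzzq jjlzr wdngh fav
Hunk 2: at line 3 remove [jjlzr,wdngh] add [ggbu,lax,bvewb] -> 7 lines: yrt bypsr kzzq ggbu lax bvewb fav
Hunk 3: at line 2 remove [ggbu,lax] add [vowqe,ovax] -> 7 lines: yrt bypsr kzzq vowqe ovax bvewb fav
Hunk 4: at line 1 remove [bypsr,kzzq,vowqe] add [ivtsg] -> 5 lines: yrt ivtsg ovax bvewb fav
Hunk 5: at line 1 remove [ovax] add [cezaw,gqye,aad] -> 7 lines: yrt ivtsg cezaw gqye aad bvewb fav
Hunk 6: at line 1 remove [ivtsg,cezaw,gqye] add [wuz] -> 5 lines: yrt wuz aad bvewb fav

Answer: yrt
wuz
aad
bvewb
fav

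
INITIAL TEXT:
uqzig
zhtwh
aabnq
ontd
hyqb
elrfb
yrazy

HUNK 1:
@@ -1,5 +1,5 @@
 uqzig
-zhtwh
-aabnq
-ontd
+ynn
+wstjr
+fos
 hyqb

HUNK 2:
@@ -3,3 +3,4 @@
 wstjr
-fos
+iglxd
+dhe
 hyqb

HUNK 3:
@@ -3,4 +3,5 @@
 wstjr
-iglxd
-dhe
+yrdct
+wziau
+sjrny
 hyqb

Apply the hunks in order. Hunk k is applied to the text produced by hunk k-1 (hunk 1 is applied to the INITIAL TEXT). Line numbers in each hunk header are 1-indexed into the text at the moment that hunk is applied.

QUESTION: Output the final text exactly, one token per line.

Answer: uqzig
ynn
wstjr
yrdct
wziau
sjrny
hyqb
elrfb
yrazy

Derivation:
Hunk 1: at line 1 remove [zhtwh,aabnq,ontd] add [ynn,wstjr,fos] -> 7 lines: uqzig ynn wstjr fos hyqb elrfb yrazy
Hunk 2: at line 3 remove [fos] add [iglxd,dhe] -> 8 lines: uqzig ynn wstjr iglxd dhe hyqb elrfb yrazy
Hunk 3: at line 3 remove [iglxd,dhe] add [yrdct,wziau,sjrny] -> 9 lines: uqzig ynn wstjr yrdct wziau sjrny hyqb elrfb yrazy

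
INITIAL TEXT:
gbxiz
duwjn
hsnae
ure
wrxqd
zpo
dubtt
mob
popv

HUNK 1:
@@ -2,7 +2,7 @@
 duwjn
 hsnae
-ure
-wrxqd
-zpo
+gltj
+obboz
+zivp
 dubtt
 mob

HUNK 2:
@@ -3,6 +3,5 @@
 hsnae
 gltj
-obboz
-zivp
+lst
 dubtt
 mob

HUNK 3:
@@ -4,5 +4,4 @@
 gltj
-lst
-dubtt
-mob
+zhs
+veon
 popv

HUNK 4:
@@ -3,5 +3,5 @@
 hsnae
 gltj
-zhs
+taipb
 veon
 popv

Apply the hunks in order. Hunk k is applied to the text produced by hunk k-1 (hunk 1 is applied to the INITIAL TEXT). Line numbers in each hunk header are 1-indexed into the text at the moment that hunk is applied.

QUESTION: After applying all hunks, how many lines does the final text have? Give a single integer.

Answer: 7

Derivation:
Hunk 1: at line 2 remove [ure,wrxqd,zpo] add [gltj,obboz,zivp] -> 9 lines: gbxiz duwjn hsnae gltj obboz zivp dubtt mob popv
Hunk 2: at line 3 remove [obboz,zivp] add [lst] -> 8 lines: gbxiz duwjn hsnae gltj lst dubtt mob popv
Hunk 3: at line 4 remove [lst,dubtt,mob] add [zhs,veon] -> 7 lines: gbxiz duwjn hsnae gltj zhs veon popv
Hunk 4: at line 3 remove [zhs] add [taipb] -> 7 lines: gbxiz duwjn hsnae gltj taipb veon popv
Final line count: 7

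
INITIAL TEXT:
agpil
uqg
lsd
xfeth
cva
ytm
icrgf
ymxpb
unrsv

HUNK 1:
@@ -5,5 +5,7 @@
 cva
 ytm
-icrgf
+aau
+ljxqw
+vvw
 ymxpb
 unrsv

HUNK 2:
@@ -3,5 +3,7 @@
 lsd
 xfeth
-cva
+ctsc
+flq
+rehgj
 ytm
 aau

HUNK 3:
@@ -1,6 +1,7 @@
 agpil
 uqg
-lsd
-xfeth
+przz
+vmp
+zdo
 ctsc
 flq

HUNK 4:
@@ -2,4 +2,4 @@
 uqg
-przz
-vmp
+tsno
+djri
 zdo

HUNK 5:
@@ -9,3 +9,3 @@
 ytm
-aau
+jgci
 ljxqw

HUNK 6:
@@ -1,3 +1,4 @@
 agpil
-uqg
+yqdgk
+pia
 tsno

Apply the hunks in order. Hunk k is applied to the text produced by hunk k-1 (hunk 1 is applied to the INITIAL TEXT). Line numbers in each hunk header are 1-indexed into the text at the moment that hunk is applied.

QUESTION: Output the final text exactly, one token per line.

Answer: agpil
yqdgk
pia
tsno
djri
zdo
ctsc
flq
rehgj
ytm
jgci
ljxqw
vvw
ymxpb
unrsv

Derivation:
Hunk 1: at line 5 remove [icrgf] add [aau,ljxqw,vvw] -> 11 lines: agpil uqg lsd xfeth cva ytm aau ljxqw vvw ymxpb unrsv
Hunk 2: at line 3 remove [cva] add [ctsc,flq,rehgj] -> 13 lines: agpil uqg lsd xfeth ctsc flq rehgj ytm aau ljxqw vvw ymxpb unrsv
Hunk 3: at line 1 remove [lsd,xfeth] add [przz,vmp,zdo] -> 14 lines: agpil uqg przz vmp zdo ctsc flq rehgj ytm aau ljxqw vvw ymxpb unrsv
Hunk 4: at line 2 remove [przz,vmp] add [tsno,djri] -> 14 lines: agpil uqg tsno djri zdo ctsc flq rehgj ytm aau ljxqw vvw ymxpb unrsv
Hunk 5: at line 9 remove [aau] add [jgci] -> 14 lines: agpil uqg tsno djri zdo ctsc flq rehgj ytm jgci ljxqw vvw ymxpb unrsv
Hunk 6: at line 1 remove [uqg] add [yqdgk,pia] -> 15 lines: agpil yqdgk pia tsno djri zdo ctsc flq rehgj ytm jgci ljxqw vvw ymxpb unrsv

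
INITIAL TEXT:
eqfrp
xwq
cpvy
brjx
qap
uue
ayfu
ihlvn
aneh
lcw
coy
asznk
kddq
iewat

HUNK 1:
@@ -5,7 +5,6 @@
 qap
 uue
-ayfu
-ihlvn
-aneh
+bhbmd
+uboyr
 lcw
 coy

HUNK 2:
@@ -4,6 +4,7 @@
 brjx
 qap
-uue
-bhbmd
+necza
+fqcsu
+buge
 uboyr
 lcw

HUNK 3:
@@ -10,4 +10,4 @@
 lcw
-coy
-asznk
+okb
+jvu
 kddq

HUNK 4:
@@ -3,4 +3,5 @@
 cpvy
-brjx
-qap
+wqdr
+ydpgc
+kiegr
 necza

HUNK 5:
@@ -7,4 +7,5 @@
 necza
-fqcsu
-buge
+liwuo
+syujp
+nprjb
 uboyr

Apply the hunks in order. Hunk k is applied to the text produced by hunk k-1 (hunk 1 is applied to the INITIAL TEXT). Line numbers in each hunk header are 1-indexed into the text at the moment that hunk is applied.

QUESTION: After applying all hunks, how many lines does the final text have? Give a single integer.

Hunk 1: at line 5 remove [ayfu,ihlvn,aneh] add [bhbmd,uboyr] -> 13 lines: eqfrp xwq cpvy brjx qap uue bhbmd uboyr lcw coy asznk kddq iewat
Hunk 2: at line 4 remove [uue,bhbmd] add [necza,fqcsu,buge] -> 14 lines: eqfrp xwq cpvy brjx qap necza fqcsu buge uboyr lcw coy asznk kddq iewat
Hunk 3: at line 10 remove [coy,asznk] add [okb,jvu] -> 14 lines: eqfrp xwq cpvy brjx qap necza fqcsu buge uboyr lcw okb jvu kddq iewat
Hunk 4: at line 3 remove [brjx,qap] add [wqdr,ydpgc,kiegr] -> 15 lines: eqfrp xwq cpvy wqdr ydpgc kiegr necza fqcsu buge uboyr lcw okb jvu kddq iewat
Hunk 5: at line 7 remove [fqcsu,buge] add [liwuo,syujp,nprjb] -> 16 lines: eqfrp xwq cpvy wqdr ydpgc kiegr necza liwuo syujp nprjb uboyr lcw okb jvu kddq iewat
Final line count: 16

Answer: 16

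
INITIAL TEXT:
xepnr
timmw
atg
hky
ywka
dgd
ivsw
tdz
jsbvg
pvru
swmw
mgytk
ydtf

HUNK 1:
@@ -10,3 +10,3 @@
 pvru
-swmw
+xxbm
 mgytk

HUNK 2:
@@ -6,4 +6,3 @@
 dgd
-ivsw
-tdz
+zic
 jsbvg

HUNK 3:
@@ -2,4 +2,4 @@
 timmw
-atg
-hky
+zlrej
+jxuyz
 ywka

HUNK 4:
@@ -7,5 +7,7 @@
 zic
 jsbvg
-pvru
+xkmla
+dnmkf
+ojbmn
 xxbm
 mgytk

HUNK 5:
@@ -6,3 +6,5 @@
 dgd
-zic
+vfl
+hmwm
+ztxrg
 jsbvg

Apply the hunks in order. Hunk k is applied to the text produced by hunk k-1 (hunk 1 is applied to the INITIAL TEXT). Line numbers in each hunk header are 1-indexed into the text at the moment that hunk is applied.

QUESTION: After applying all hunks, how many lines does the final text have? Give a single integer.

Hunk 1: at line 10 remove [swmw] add [xxbm] -> 13 lines: xepnr timmw atg hky ywka dgd ivsw tdz jsbvg pvru xxbm mgytk ydtf
Hunk 2: at line 6 remove [ivsw,tdz] add [zic] -> 12 lines: xepnr timmw atg hky ywka dgd zic jsbvg pvru xxbm mgytk ydtf
Hunk 3: at line 2 remove [atg,hky] add [zlrej,jxuyz] -> 12 lines: xepnr timmw zlrej jxuyz ywka dgd zic jsbvg pvru xxbm mgytk ydtf
Hunk 4: at line 7 remove [pvru] add [xkmla,dnmkf,ojbmn] -> 14 lines: xepnr timmw zlrej jxuyz ywka dgd zic jsbvg xkmla dnmkf ojbmn xxbm mgytk ydtf
Hunk 5: at line 6 remove [zic] add [vfl,hmwm,ztxrg] -> 16 lines: xepnr timmw zlrej jxuyz ywka dgd vfl hmwm ztxrg jsbvg xkmla dnmkf ojbmn xxbm mgytk ydtf
Final line count: 16

Answer: 16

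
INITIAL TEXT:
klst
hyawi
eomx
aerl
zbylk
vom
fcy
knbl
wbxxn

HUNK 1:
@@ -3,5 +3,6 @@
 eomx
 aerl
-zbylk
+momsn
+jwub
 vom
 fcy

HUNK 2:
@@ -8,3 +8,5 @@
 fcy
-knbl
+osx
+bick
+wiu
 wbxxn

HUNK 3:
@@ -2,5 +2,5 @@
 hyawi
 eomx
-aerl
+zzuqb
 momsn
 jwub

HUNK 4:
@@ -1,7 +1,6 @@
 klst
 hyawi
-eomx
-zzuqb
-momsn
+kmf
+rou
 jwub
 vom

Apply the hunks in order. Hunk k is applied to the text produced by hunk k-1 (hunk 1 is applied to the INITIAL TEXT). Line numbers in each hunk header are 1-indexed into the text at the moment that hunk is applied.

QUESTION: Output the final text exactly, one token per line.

Hunk 1: at line 3 remove [zbylk] add [momsn,jwub] -> 10 lines: klst hyawi eomx aerl momsn jwub vom fcy knbl wbxxn
Hunk 2: at line 8 remove [knbl] add [osx,bick,wiu] -> 12 lines: klst hyawi eomx aerl momsn jwub vom fcy osx bick wiu wbxxn
Hunk 3: at line 2 remove [aerl] add [zzuqb] -> 12 lines: klst hyawi eomx zzuqb momsn jwub vom fcy osx bick wiu wbxxn
Hunk 4: at line 1 remove [eomx,zzuqb,momsn] add [kmf,rou] -> 11 lines: klst hyawi kmf rou jwub vom fcy osx bick wiu wbxxn

Answer: klst
hyawi
kmf
rou
jwub
vom
fcy
osx
bick
wiu
wbxxn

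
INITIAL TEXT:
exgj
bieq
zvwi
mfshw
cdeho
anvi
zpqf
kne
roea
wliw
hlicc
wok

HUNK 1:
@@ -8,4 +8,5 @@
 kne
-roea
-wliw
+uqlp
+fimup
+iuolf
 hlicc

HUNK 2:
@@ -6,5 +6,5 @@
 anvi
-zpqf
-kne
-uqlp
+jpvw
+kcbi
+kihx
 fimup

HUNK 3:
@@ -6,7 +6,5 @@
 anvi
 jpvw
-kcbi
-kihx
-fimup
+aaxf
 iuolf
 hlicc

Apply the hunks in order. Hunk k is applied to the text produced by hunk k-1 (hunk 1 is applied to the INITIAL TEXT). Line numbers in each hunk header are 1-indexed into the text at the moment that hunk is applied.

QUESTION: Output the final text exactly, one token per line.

Hunk 1: at line 8 remove [roea,wliw] add [uqlp,fimup,iuolf] -> 13 lines: exgj bieq zvwi mfshw cdeho anvi zpqf kne uqlp fimup iuolf hlicc wok
Hunk 2: at line 6 remove [zpqf,kne,uqlp] add [jpvw,kcbi,kihx] -> 13 lines: exgj bieq zvwi mfshw cdeho anvi jpvw kcbi kihx fimup iuolf hlicc wok
Hunk 3: at line 6 remove [kcbi,kihx,fimup] add [aaxf] -> 11 lines: exgj bieq zvwi mfshw cdeho anvi jpvw aaxf iuolf hlicc wok

Answer: exgj
bieq
zvwi
mfshw
cdeho
anvi
jpvw
aaxf
iuolf
hlicc
wok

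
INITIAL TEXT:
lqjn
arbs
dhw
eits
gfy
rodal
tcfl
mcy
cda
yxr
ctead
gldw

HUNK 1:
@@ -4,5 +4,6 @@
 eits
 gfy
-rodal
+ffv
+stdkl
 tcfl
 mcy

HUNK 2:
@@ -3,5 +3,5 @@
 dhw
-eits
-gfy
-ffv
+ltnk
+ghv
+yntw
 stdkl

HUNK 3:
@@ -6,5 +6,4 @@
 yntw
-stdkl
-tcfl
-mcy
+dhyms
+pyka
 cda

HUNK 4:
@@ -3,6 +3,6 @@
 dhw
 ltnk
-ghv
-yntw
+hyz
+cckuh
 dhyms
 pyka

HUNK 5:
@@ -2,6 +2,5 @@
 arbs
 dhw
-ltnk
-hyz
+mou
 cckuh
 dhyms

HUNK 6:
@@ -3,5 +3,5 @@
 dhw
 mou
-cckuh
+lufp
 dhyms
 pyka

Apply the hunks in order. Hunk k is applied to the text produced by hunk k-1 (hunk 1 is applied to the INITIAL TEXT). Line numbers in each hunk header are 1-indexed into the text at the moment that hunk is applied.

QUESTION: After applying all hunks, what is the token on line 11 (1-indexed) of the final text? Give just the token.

Hunk 1: at line 4 remove [rodal] add [ffv,stdkl] -> 13 lines: lqjn arbs dhw eits gfy ffv stdkl tcfl mcy cda yxr ctead gldw
Hunk 2: at line 3 remove [eits,gfy,ffv] add [ltnk,ghv,yntw] -> 13 lines: lqjn arbs dhw ltnk ghv yntw stdkl tcfl mcy cda yxr ctead gldw
Hunk 3: at line 6 remove [stdkl,tcfl,mcy] add [dhyms,pyka] -> 12 lines: lqjn arbs dhw ltnk ghv yntw dhyms pyka cda yxr ctead gldw
Hunk 4: at line 3 remove [ghv,yntw] add [hyz,cckuh] -> 12 lines: lqjn arbs dhw ltnk hyz cckuh dhyms pyka cda yxr ctead gldw
Hunk 5: at line 2 remove [ltnk,hyz] add [mou] -> 11 lines: lqjn arbs dhw mou cckuh dhyms pyka cda yxr ctead gldw
Hunk 6: at line 3 remove [cckuh] add [lufp] -> 11 lines: lqjn arbs dhw mou lufp dhyms pyka cda yxr ctead gldw
Final line 11: gldw

Answer: gldw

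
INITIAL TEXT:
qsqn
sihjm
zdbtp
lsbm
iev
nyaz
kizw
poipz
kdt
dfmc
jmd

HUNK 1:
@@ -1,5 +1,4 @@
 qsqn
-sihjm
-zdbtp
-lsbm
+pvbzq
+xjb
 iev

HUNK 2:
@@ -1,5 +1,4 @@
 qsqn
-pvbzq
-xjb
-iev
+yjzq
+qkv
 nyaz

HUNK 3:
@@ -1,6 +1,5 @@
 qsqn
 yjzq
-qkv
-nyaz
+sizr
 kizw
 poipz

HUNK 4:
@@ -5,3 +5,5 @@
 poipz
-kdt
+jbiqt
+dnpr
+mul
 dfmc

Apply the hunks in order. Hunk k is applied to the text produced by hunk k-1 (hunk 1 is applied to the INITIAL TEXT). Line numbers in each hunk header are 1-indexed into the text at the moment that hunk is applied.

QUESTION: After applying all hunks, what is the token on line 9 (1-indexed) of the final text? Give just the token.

Hunk 1: at line 1 remove [sihjm,zdbtp,lsbm] add [pvbzq,xjb] -> 10 lines: qsqn pvbzq xjb iev nyaz kizw poipz kdt dfmc jmd
Hunk 2: at line 1 remove [pvbzq,xjb,iev] add [yjzq,qkv] -> 9 lines: qsqn yjzq qkv nyaz kizw poipz kdt dfmc jmd
Hunk 3: at line 1 remove [qkv,nyaz] add [sizr] -> 8 lines: qsqn yjzq sizr kizw poipz kdt dfmc jmd
Hunk 4: at line 5 remove [kdt] add [jbiqt,dnpr,mul] -> 10 lines: qsqn yjzq sizr kizw poipz jbiqt dnpr mul dfmc jmd
Final line 9: dfmc

Answer: dfmc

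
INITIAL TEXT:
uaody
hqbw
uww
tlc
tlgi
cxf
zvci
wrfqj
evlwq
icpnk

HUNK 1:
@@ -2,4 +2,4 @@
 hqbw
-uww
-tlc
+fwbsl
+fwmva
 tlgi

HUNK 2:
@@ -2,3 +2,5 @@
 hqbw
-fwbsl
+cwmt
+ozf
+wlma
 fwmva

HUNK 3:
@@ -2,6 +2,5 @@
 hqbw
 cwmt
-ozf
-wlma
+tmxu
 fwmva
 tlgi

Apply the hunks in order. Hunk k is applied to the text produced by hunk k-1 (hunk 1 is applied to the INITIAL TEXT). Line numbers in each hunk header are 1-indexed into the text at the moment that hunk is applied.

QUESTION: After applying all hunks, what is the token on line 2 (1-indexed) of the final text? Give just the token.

Hunk 1: at line 2 remove [uww,tlc] add [fwbsl,fwmva] -> 10 lines: uaody hqbw fwbsl fwmva tlgi cxf zvci wrfqj evlwq icpnk
Hunk 2: at line 2 remove [fwbsl] add [cwmt,ozf,wlma] -> 12 lines: uaody hqbw cwmt ozf wlma fwmva tlgi cxf zvci wrfqj evlwq icpnk
Hunk 3: at line 2 remove [ozf,wlma] add [tmxu] -> 11 lines: uaody hqbw cwmt tmxu fwmva tlgi cxf zvci wrfqj evlwq icpnk
Final line 2: hqbw

Answer: hqbw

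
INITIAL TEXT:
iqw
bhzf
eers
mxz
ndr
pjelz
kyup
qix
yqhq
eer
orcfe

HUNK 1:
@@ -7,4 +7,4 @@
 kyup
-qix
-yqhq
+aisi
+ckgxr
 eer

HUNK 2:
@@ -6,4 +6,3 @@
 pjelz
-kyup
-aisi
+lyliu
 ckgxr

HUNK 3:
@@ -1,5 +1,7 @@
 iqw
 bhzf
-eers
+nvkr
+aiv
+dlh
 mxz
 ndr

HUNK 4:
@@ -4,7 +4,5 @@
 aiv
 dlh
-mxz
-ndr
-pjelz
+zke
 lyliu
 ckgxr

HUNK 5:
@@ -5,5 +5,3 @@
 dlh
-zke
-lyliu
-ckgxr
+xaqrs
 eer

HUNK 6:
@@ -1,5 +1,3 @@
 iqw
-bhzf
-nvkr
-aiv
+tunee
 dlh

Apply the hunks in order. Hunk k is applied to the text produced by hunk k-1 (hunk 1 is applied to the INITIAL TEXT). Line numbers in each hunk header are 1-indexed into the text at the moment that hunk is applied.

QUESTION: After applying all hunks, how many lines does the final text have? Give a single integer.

Answer: 6

Derivation:
Hunk 1: at line 7 remove [qix,yqhq] add [aisi,ckgxr] -> 11 lines: iqw bhzf eers mxz ndr pjelz kyup aisi ckgxr eer orcfe
Hunk 2: at line 6 remove [kyup,aisi] add [lyliu] -> 10 lines: iqw bhzf eers mxz ndr pjelz lyliu ckgxr eer orcfe
Hunk 3: at line 1 remove [eers] add [nvkr,aiv,dlh] -> 12 lines: iqw bhzf nvkr aiv dlh mxz ndr pjelz lyliu ckgxr eer orcfe
Hunk 4: at line 4 remove [mxz,ndr,pjelz] add [zke] -> 10 lines: iqw bhzf nvkr aiv dlh zke lyliu ckgxr eer orcfe
Hunk 5: at line 5 remove [zke,lyliu,ckgxr] add [xaqrs] -> 8 lines: iqw bhzf nvkr aiv dlh xaqrs eer orcfe
Hunk 6: at line 1 remove [bhzf,nvkr,aiv] add [tunee] -> 6 lines: iqw tunee dlh xaqrs eer orcfe
Final line count: 6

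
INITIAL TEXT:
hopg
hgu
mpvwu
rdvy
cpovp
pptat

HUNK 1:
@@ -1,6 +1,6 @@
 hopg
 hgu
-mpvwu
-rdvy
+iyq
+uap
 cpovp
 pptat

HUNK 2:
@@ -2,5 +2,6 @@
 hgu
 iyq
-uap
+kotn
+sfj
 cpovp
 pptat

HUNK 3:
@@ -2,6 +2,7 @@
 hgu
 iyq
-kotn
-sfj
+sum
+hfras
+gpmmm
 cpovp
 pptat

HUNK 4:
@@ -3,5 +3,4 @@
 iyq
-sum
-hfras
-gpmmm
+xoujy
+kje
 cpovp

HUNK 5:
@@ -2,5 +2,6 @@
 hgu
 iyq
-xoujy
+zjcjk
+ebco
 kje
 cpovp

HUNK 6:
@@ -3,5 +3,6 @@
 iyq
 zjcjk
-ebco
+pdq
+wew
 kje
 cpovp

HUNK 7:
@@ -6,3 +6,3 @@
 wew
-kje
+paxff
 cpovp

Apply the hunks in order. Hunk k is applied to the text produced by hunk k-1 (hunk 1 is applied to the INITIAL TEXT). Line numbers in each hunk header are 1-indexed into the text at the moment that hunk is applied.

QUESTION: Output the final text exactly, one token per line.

Answer: hopg
hgu
iyq
zjcjk
pdq
wew
paxff
cpovp
pptat

Derivation:
Hunk 1: at line 1 remove [mpvwu,rdvy] add [iyq,uap] -> 6 lines: hopg hgu iyq uap cpovp pptat
Hunk 2: at line 2 remove [uap] add [kotn,sfj] -> 7 lines: hopg hgu iyq kotn sfj cpovp pptat
Hunk 3: at line 2 remove [kotn,sfj] add [sum,hfras,gpmmm] -> 8 lines: hopg hgu iyq sum hfras gpmmm cpovp pptat
Hunk 4: at line 3 remove [sum,hfras,gpmmm] add [xoujy,kje] -> 7 lines: hopg hgu iyq xoujy kje cpovp pptat
Hunk 5: at line 2 remove [xoujy] add [zjcjk,ebco] -> 8 lines: hopg hgu iyq zjcjk ebco kje cpovp pptat
Hunk 6: at line 3 remove [ebco] add [pdq,wew] -> 9 lines: hopg hgu iyq zjcjk pdq wew kje cpovp pptat
Hunk 7: at line 6 remove [kje] add [paxff] -> 9 lines: hopg hgu iyq zjcjk pdq wew paxff cpovp pptat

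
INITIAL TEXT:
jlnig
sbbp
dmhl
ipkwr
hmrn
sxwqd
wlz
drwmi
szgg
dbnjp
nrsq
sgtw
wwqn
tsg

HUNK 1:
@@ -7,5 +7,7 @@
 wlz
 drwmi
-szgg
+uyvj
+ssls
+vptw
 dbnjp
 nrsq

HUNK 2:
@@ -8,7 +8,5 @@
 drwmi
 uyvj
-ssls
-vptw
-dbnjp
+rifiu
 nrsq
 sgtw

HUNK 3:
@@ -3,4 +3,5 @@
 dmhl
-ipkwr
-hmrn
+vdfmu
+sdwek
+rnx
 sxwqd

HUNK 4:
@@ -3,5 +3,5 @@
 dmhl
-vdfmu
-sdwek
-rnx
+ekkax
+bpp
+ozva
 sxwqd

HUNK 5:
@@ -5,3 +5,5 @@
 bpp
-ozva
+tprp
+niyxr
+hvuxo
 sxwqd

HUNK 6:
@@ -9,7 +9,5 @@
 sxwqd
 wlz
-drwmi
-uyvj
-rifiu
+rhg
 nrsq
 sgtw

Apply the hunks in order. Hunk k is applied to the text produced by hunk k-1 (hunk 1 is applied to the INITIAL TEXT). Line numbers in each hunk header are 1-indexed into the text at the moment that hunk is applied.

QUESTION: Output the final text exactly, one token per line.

Hunk 1: at line 7 remove [szgg] add [uyvj,ssls,vptw] -> 16 lines: jlnig sbbp dmhl ipkwr hmrn sxwqd wlz drwmi uyvj ssls vptw dbnjp nrsq sgtw wwqn tsg
Hunk 2: at line 8 remove [ssls,vptw,dbnjp] add [rifiu] -> 14 lines: jlnig sbbp dmhl ipkwr hmrn sxwqd wlz drwmi uyvj rifiu nrsq sgtw wwqn tsg
Hunk 3: at line 3 remove [ipkwr,hmrn] add [vdfmu,sdwek,rnx] -> 15 lines: jlnig sbbp dmhl vdfmu sdwek rnx sxwqd wlz drwmi uyvj rifiu nrsq sgtw wwqn tsg
Hunk 4: at line 3 remove [vdfmu,sdwek,rnx] add [ekkax,bpp,ozva] -> 15 lines: jlnig sbbp dmhl ekkax bpp ozva sxwqd wlz drwmi uyvj rifiu nrsq sgtw wwqn tsg
Hunk 5: at line 5 remove [ozva] add [tprp,niyxr,hvuxo] -> 17 lines: jlnig sbbp dmhl ekkax bpp tprp niyxr hvuxo sxwqd wlz drwmi uyvj rifiu nrsq sgtw wwqn tsg
Hunk 6: at line 9 remove [drwmi,uyvj,rifiu] add [rhg] -> 15 lines: jlnig sbbp dmhl ekkax bpp tprp niyxr hvuxo sxwqd wlz rhg nrsq sgtw wwqn tsg

Answer: jlnig
sbbp
dmhl
ekkax
bpp
tprp
niyxr
hvuxo
sxwqd
wlz
rhg
nrsq
sgtw
wwqn
tsg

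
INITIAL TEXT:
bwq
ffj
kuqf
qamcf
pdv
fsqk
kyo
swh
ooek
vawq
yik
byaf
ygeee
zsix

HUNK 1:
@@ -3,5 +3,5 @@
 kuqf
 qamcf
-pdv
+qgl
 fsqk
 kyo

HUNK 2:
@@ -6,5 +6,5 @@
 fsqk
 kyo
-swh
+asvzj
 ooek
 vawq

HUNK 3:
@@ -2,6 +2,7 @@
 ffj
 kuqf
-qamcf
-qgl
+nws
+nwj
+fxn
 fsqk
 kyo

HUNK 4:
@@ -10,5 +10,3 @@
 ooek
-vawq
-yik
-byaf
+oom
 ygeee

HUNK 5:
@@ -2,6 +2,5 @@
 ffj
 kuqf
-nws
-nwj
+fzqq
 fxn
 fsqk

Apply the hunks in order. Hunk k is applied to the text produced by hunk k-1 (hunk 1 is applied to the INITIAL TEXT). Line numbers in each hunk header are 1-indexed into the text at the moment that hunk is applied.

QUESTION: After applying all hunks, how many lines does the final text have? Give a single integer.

Answer: 12

Derivation:
Hunk 1: at line 3 remove [pdv] add [qgl] -> 14 lines: bwq ffj kuqf qamcf qgl fsqk kyo swh ooek vawq yik byaf ygeee zsix
Hunk 2: at line 6 remove [swh] add [asvzj] -> 14 lines: bwq ffj kuqf qamcf qgl fsqk kyo asvzj ooek vawq yik byaf ygeee zsix
Hunk 3: at line 2 remove [qamcf,qgl] add [nws,nwj,fxn] -> 15 lines: bwq ffj kuqf nws nwj fxn fsqk kyo asvzj ooek vawq yik byaf ygeee zsix
Hunk 4: at line 10 remove [vawq,yik,byaf] add [oom] -> 13 lines: bwq ffj kuqf nws nwj fxn fsqk kyo asvzj ooek oom ygeee zsix
Hunk 5: at line 2 remove [nws,nwj] add [fzqq] -> 12 lines: bwq ffj kuqf fzqq fxn fsqk kyo asvzj ooek oom ygeee zsix
Final line count: 12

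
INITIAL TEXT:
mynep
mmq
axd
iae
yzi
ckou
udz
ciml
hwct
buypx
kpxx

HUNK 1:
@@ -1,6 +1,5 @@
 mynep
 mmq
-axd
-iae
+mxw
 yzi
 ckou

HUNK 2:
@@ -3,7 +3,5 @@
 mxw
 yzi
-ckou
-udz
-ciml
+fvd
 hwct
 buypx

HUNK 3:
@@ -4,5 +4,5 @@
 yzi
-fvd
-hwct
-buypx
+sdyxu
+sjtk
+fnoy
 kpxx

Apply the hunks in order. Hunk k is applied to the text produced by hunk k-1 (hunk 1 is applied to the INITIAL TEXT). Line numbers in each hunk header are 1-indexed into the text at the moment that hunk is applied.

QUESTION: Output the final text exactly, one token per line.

Answer: mynep
mmq
mxw
yzi
sdyxu
sjtk
fnoy
kpxx

Derivation:
Hunk 1: at line 1 remove [axd,iae] add [mxw] -> 10 lines: mynep mmq mxw yzi ckou udz ciml hwct buypx kpxx
Hunk 2: at line 3 remove [ckou,udz,ciml] add [fvd] -> 8 lines: mynep mmq mxw yzi fvd hwct buypx kpxx
Hunk 3: at line 4 remove [fvd,hwct,buypx] add [sdyxu,sjtk,fnoy] -> 8 lines: mynep mmq mxw yzi sdyxu sjtk fnoy kpxx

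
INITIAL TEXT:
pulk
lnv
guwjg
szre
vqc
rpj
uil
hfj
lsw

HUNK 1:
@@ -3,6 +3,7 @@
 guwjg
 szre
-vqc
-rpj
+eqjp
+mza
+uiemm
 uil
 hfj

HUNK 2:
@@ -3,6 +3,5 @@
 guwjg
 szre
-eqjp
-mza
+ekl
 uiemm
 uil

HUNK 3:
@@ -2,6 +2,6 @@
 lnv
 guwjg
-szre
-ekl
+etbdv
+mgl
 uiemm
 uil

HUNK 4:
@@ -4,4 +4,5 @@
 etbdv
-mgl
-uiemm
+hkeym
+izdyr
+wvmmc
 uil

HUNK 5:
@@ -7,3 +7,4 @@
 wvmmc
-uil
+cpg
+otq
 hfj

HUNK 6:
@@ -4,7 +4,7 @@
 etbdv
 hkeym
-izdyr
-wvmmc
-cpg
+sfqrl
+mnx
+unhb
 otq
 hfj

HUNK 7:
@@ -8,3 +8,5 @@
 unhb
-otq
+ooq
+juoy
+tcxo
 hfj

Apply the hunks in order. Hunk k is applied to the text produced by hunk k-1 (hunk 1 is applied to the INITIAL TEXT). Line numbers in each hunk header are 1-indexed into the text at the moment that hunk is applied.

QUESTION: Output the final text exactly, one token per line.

Answer: pulk
lnv
guwjg
etbdv
hkeym
sfqrl
mnx
unhb
ooq
juoy
tcxo
hfj
lsw

Derivation:
Hunk 1: at line 3 remove [vqc,rpj] add [eqjp,mza,uiemm] -> 10 lines: pulk lnv guwjg szre eqjp mza uiemm uil hfj lsw
Hunk 2: at line 3 remove [eqjp,mza] add [ekl] -> 9 lines: pulk lnv guwjg szre ekl uiemm uil hfj lsw
Hunk 3: at line 2 remove [szre,ekl] add [etbdv,mgl] -> 9 lines: pulk lnv guwjg etbdv mgl uiemm uil hfj lsw
Hunk 4: at line 4 remove [mgl,uiemm] add [hkeym,izdyr,wvmmc] -> 10 lines: pulk lnv guwjg etbdv hkeym izdyr wvmmc uil hfj lsw
Hunk 5: at line 7 remove [uil] add [cpg,otq] -> 11 lines: pulk lnv guwjg etbdv hkeym izdyr wvmmc cpg otq hfj lsw
Hunk 6: at line 4 remove [izdyr,wvmmc,cpg] add [sfqrl,mnx,unhb] -> 11 lines: pulk lnv guwjg etbdv hkeym sfqrl mnx unhb otq hfj lsw
Hunk 7: at line 8 remove [otq] add [ooq,juoy,tcxo] -> 13 lines: pulk lnv guwjg etbdv hkeym sfqrl mnx unhb ooq juoy tcxo hfj lsw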